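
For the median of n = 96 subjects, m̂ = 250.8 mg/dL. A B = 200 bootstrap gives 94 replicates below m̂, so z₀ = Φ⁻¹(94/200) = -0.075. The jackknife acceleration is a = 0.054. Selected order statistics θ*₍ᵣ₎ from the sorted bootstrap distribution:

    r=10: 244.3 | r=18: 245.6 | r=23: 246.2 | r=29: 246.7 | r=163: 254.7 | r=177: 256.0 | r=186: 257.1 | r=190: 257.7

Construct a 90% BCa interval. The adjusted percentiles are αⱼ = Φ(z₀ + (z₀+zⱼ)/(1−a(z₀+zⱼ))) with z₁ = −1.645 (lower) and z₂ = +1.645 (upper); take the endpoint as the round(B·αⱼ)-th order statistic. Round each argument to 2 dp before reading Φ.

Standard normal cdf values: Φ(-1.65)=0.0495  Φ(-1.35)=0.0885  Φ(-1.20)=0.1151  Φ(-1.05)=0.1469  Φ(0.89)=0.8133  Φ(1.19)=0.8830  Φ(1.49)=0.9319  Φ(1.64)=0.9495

(244.3, 257.7)

Lower: z₀ + z₁ = -0.075 + (-1.645) = -1.720; 1 − a(z₀+z₁) = 1 − (0.054)(-1.720) = 1.0929; argument = -0.075 + (-1.720)/1.0929 = -1.6488 → -1.65.
α₁ = Φ(-1.65) = 0.0495; rank = round(200 × 0.0495) = 10; θ*₍10₎ = 244.3.
Upper: z₀ + z₂ = 1.570; 1 − a(z₀+z₂) = 0.9152; argument = 1.6404 → 1.64; α₂ = 0.9495; rank = 190; θ*₍190₎ = 257.7.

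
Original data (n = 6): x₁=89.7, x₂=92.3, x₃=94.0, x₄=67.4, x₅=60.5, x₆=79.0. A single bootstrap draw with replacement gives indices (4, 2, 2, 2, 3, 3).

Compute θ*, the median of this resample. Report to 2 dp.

Resample values: 67.4, 92.3, 92.3, 92.3, 94.0, 94.0.
Sorted: 67.4, 92.3, 92.3, 92.3, 94.0, 94.0
Median = average of the two middle values = 92.30

θ* = 92.30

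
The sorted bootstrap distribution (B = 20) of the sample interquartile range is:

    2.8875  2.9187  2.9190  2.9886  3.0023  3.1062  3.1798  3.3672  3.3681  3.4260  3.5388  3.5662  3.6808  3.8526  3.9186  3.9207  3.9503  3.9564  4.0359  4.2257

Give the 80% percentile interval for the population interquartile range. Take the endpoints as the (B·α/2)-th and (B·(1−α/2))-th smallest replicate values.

α = 0.20; lower rank = 20 × 0.100 = 2; upper rank = 20 × 0.900 = 18.
The 2nd smallest replicate is 2.9187; the 18th is 3.9564.

(2.9187, 3.9564)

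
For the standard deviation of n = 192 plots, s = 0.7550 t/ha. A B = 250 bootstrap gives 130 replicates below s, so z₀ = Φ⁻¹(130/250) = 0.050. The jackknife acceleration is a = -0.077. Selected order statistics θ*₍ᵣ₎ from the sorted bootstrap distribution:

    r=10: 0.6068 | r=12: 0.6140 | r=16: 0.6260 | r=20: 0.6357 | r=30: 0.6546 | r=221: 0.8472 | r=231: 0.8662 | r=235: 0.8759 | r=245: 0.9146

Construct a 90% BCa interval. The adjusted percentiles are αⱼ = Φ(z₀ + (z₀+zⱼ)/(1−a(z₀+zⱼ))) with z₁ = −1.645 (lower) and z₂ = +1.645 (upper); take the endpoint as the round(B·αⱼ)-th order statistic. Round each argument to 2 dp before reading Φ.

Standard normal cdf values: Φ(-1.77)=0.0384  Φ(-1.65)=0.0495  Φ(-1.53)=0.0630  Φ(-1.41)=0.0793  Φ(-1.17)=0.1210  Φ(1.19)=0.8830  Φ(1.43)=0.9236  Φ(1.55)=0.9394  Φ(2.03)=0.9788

(0.6068, 0.8759)

Lower: z₀ + z₁ = 0.050 + (-1.645) = -1.595; 1 − a(z₀+z₁) = 1 − (-0.077)(-1.595) = 0.8772; argument = 0.050 + (-1.595)/0.8772 = -1.7683 → -1.77.
α₁ = Φ(-1.77) = 0.0384; rank = round(250 × 0.0384) = 10; θ*₍10₎ = 0.6068.
Upper: z₀ + z₂ = 1.695; 1 − a(z₀+z₂) = 1.1305; argument = 1.5493 → 1.55; α₂ = 0.9394; rank = 235; θ*₍235₎ = 0.8759.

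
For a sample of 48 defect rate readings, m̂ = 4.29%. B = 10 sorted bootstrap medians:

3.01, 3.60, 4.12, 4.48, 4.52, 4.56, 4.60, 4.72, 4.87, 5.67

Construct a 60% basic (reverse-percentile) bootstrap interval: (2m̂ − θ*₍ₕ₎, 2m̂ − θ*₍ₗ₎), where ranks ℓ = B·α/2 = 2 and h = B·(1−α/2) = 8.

Percentile endpoints at ranks 2 and 8: θ*₍2₎ = 3.60, θ*₍8₎ = 4.72.
Basic interval reflects these around m̂:
  lower = 2 × 4.29 − 4.72 = 3.86
  upper = 2 × 4.29 − 3.60 = 4.98

(3.86, 4.98)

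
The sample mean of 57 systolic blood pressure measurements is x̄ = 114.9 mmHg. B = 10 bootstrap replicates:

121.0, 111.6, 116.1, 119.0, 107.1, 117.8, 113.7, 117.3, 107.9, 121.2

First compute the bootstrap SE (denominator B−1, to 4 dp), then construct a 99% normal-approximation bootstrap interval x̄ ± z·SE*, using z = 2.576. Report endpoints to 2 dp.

Mean of replicates = 115.2700; sum of squared deviations = 230.1210; SE* = √(230.1210/9) = 5.0566
Margin = 2.576 × 5.0566 = 13.026
Interval: 114.9 ± 13.026

(101.87, 127.93)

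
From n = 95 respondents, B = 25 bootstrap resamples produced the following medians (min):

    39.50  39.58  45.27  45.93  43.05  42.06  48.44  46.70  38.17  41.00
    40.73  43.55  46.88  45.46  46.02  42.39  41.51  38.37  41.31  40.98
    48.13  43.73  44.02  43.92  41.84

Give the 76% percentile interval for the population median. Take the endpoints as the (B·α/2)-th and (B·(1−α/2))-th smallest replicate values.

Sorted replicates: 38.17, 38.37, 39.50, 39.58, 40.73, 40.98, 41.00, 41.31, 41.51, 41.84, 42.06, 42.39, 43.05, 43.55, 43.73, 43.92, 44.02, 45.27, 45.46, 45.93, 46.02, 46.70, 46.88, 48.13, 48.44
α = 0.24; lower rank = 25 × 0.120 = 3; upper rank = 25 × 0.880 = 22.
The 3rd smallest replicate is 39.50; the 22nd is 46.70.

(39.50, 46.70)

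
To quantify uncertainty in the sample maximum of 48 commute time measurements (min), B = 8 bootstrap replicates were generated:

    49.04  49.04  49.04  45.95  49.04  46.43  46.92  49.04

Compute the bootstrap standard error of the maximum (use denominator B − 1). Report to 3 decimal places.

Bootstrap SE is the standard deviation of the 8 replicate maximums.
Mean of replicates: (49.04 + 49.04 + 49.04 + 45.95 + 49.04 + 46.43 + 46.92 + 49.04) / 8 = 384.5000 / 8 = 48.0625
Sum of squared deviations: (+0.9775)² + (+0.9775)² + (+0.9775)² + (−2.1125)² + (+0.9775)² + (−1.6325)² + (−1.1425)² + (+0.9775)² = 13.2105
Variance = 13.2105 / 7 = 1.8872
SE* = √1.8872

SE* = 1.374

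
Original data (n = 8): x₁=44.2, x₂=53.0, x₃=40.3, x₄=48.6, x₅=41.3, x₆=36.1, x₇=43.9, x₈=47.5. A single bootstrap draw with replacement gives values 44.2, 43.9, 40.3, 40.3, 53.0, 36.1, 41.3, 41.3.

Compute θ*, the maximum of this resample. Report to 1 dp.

Maximum = 53.0

θ* = 53.0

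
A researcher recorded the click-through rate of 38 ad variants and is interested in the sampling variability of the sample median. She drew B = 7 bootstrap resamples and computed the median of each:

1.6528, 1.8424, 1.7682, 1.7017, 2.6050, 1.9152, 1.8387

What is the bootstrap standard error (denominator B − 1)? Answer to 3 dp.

SE* = 0.322

Bootstrap SE is the standard deviation of the 7 replicate medians.
Mean of replicates: (1.6528 + 1.8424 + 1.7682 + 1.7017 + 2.6050 + 1.9152 + 1.8387) / 7 = 13.32400 / 7 = 1.90343
Sum of squared deviations: (−0.25063)² + (−0.06103)² + (−0.13523)² + (−0.20173)² + (+0.70157)² + (+0.01177)² + (−0.06473)² = 0.62205
Variance = 0.62205 / 6 = 0.10368
SE* = √0.10368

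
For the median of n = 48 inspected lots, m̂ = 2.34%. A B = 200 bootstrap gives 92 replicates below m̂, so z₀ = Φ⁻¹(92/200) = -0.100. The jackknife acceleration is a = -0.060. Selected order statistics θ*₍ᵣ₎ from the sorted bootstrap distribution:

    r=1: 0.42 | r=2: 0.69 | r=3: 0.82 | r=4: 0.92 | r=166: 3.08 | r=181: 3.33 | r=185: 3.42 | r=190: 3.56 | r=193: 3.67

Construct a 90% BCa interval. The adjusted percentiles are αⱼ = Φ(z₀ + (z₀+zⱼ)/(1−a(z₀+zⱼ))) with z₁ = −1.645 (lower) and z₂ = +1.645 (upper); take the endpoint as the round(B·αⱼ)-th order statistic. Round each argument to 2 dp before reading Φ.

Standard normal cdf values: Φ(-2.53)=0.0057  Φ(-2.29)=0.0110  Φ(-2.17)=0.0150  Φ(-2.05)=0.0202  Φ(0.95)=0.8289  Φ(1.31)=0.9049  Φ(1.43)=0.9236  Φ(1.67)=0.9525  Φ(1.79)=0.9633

(0.92, 3.33)

Lower: z₀ + z₁ = -0.100 + (-1.645) = -1.745; 1 − a(z₀+z₁) = 1 − (-0.060)(-1.745) = 0.8953; argument = -0.100 + (-1.745)/0.8953 = -2.0491 → -2.05.
α₁ = Φ(-2.05) = 0.0202; rank = round(200 × 0.0202) = 4; θ*₍4₎ = 0.92.
Upper: z₀ + z₂ = 1.545; 1 − a(z₀+z₂) = 1.0927; argument = 1.3139 → 1.31; α₂ = 0.9049; rank = 181; θ*₍181₎ = 3.33.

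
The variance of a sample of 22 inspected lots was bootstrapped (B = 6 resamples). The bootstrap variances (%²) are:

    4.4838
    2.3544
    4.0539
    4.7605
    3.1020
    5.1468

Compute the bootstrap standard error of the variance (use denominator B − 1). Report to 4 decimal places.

Bootstrap SE is the standard deviation of the 6 replicate variances.
Mean of replicates: (4.4838 + 2.3544 + 4.0539 + 4.7605 + 3.1020 + 5.1468) / 6 = 23.90140 / 6 = 3.98357
Sum of squared deviations: (+0.50023)² + (−1.62917)² + (+0.07033)² + (+0.77693)² + (−0.88157)² + (+1.16323)² = 5.64326
Variance = 5.64326 / 5 = 1.12865
SE* = √1.12865

SE* = 1.0624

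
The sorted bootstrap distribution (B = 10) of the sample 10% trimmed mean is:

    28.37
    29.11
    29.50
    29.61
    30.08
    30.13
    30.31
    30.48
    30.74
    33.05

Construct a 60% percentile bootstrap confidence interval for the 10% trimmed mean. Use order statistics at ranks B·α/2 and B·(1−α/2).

(29.11, 30.48)

α = 0.40; lower rank = 10 × 0.200 = 2; upper rank = 10 × 0.800 = 8.
The 2nd smallest replicate is 29.11; the 8th is 30.48.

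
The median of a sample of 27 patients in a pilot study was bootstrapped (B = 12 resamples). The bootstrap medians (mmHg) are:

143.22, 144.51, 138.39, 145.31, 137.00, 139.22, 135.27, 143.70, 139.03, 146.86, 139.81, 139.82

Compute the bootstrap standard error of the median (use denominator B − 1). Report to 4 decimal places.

Bootstrap SE is the standard deviation of the 12 replicate medians.
Mean of replicates: (143.22 + 144.51 + 138.39 + 145.31 + 137.00 + 139.22 + 135.27 + 143.70 + 139.03 + 146.86 + 139.81 + 139.82) / 12 = 1692.14000 / 12 = 141.01167
Sum of squared deviations: (+2.20833)² + (+3.49833)² + (−2.62167)² + (+4.29833)² + (−4.01167)² + (−1.79167)² + (−5.74167)² + (+2.68833)² + (−1.98167)² + (+5.84833)² + (−1.20167)² + (−1.19167)² = 142.95537
Variance = 142.95537 / 11 = 12.99594
SE* = √12.99594

SE* = 3.6050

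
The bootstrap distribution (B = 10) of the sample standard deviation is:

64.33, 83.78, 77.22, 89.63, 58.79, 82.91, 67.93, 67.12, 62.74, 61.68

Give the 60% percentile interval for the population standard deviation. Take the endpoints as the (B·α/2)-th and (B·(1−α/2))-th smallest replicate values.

Sorted replicates: 58.79, 61.68, 62.74, 64.33, 67.12, 67.93, 77.22, 82.91, 83.78, 89.63
α = 0.40; lower rank = 10 × 0.200 = 2; upper rank = 10 × 0.800 = 8.
The 2nd smallest replicate is 61.68; the 8th is 82.91.

(61.68, 82.91)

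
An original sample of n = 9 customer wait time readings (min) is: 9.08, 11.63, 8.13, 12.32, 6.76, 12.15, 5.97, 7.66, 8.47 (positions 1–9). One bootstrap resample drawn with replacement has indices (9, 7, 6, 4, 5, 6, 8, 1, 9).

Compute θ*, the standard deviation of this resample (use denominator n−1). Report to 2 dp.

Resample values: 8.47, 5.97, 12.15, 12.32, 6.76, 12.15, 7.66, 9.08, 8.47.
Mean = 9.2256; sum of squared deviations = 46.9718
s² = 46.9718 / 8 = 5.8715
s = √5.8715 = 2.42

θ* = 2.42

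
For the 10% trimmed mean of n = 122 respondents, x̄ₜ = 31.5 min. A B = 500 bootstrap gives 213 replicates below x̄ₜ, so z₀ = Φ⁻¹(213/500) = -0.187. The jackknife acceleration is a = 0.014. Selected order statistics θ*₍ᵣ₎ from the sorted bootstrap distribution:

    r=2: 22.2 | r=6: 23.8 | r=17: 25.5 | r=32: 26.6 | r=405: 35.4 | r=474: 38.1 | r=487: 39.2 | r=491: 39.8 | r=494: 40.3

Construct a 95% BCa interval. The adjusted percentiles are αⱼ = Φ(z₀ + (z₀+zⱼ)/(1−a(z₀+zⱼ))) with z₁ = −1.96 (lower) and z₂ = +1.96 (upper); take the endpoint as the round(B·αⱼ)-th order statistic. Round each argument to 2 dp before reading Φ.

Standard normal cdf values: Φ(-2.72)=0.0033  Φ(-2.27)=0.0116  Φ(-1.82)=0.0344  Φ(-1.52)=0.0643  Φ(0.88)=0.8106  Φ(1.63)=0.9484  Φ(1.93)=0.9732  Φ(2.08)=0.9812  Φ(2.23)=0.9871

Lower: z₀ + z₁ = -0.187 + (-1.960) = -2.147; 1 − a(z₀+z₁) = 1 − (0.014)(-2.147) = 1.0301; argument = -0.187 + (-2.147)/1.0301 = -2.2713 → -2.27.
α₁ = Φ(-2.27) = 0.0116; rank = round(500 × 0.0116) = 6; θ*₍6₎ = 23.8.
Upper: z₀ + z₂ = 1.773; 1 − a(z₀+z₂) = 0.9752; argument = 1.6311 → 1.63; α₂ = 0.9484; rank = 474; θ*₍474₎ = 38.1.

(23.8, 38.1)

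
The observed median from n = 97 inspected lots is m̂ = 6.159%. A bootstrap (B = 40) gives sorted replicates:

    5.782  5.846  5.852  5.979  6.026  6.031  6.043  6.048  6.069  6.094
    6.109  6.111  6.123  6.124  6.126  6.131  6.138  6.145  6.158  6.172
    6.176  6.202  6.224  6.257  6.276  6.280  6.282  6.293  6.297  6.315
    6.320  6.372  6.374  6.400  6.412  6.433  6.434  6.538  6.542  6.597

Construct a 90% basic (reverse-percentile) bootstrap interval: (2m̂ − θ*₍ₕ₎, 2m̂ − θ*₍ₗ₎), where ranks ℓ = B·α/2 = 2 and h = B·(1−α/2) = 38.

(5.780, 6.472)

Percentile endpoints at ranks 2 and 38: θ*₍2₎ = 5.846, θ*₍38₎ = 6.538.
Basic interval reflects these around m̂:
  lower = 2 × 6.159 − 6.538 = 5.780
  upper = 2 × 6.159 − 5.846 = 6.472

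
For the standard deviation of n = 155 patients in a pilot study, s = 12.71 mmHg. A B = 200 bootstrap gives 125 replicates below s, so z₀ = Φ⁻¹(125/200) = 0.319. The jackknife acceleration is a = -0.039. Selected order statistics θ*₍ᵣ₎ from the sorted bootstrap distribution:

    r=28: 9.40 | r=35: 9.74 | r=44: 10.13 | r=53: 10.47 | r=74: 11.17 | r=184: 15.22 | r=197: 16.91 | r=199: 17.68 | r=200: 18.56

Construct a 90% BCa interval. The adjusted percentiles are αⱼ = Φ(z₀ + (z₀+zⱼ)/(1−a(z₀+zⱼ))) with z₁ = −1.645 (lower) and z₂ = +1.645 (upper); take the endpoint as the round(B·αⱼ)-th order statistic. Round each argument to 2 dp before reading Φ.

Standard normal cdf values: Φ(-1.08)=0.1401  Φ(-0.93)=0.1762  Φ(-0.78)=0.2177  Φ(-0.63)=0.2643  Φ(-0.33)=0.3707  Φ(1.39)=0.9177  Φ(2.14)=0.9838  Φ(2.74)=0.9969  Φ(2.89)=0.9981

Lower: z₀ + z₁ = 0.319 + (-1.645) = -1.326; 1 − a(z₀+z₁) = 1 − (-0.039)(-1.326) = 0.9483; argument = 0.319 + (-1.326)/0.9483 = -1.0793 → -1.08.
α₁ = Φ(-1.08) = 0.1401; rank = round(200 × 0.1401) = 28; θ*₍28₎ = 9.40.
Upper: z₀ + z₂ = 1.964; 1 − a(z₀+z₂) = 1.0766; argument = 2.1433 → 2.14; α₂ = 0.9838; rank = 197; θ*₍197₎ = 16.91.

(9.40, 16.91)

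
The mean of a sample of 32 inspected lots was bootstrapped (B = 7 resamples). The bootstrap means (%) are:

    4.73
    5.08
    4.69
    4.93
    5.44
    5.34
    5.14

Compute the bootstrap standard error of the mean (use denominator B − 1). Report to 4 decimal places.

Bootstrap SE is the standard deviation of the 7 replicate means.
Mean of replicates: (4.73 + 5.08 + 4.69 + 4.93 + 5.44 + 5.34 + 5.14) / 7 = 35.35000 / 7 = 5.05000
Sum of squared deviations: (−0.32000)² + (+0.03000)² + (−0.36000)² + (−0.12000)² + (+0.39000)² + (+0.29000)² + (+0.09000)² = 0.49160
Variance = 0.49160 / 6 = 0.08193
SE* = √0.08193

SE* = 0.2862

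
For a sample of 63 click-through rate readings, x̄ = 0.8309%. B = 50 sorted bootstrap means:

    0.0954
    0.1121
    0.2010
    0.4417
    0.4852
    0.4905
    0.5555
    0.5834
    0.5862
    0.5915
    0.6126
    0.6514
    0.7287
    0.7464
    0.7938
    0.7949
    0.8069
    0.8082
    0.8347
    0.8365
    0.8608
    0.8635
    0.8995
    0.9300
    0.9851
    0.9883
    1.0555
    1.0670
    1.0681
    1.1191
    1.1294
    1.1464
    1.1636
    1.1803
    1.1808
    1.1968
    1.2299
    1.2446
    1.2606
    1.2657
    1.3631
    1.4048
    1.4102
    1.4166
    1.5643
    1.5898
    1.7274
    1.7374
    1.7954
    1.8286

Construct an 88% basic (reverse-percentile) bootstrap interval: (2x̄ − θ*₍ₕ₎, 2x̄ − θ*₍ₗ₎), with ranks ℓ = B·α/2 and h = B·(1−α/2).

(-0.0656, 1.4608)

Percentile endpoints at ranks 3 and 47: θ*₍3₎ = 0.2010, θ*₍47₎ = 1.7274.
Basic interval reflects these around x̄:
  lower = 2 × 0.8309 − 1.7274 = -0.0656
  upper = 2 × 0.8309 − 0.2010 = 1.4608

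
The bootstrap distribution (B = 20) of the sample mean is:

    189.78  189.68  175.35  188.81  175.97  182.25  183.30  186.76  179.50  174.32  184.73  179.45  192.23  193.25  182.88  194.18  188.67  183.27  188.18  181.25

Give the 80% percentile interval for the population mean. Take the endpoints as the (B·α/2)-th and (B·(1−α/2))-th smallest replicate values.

Sorted replicates: 174.32, 175.35, 175.97, 179.45, 179.50, 181.25, 182.25, 182.88, 183.27, 183.30, 184.73, 186.76, 188.18, 188.67, 188.81, 189.68, 189.78, 192.23, 193.25, 194.18
α = 0.20; lower rank = 20 × 0.100 = 2; upper rank = 20 × 0.900 = 18.
The 2nd smallest replicate is 175.35; the 18th is 192.23.

(175.35, 192.23)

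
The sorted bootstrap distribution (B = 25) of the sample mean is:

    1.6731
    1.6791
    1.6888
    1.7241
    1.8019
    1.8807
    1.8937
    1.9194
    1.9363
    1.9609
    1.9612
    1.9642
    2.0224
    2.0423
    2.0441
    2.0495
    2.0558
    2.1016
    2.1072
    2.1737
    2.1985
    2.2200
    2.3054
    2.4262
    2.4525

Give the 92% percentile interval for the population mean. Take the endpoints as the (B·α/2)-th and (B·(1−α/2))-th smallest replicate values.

α = 0.08; lower rank = 25 × 0.040 = 1; upper rank = 25 × 0.960 = 24.
The 1st smallest replicate is 1.6731; the 24th is 2.4262.

(1.6731, 2.4262)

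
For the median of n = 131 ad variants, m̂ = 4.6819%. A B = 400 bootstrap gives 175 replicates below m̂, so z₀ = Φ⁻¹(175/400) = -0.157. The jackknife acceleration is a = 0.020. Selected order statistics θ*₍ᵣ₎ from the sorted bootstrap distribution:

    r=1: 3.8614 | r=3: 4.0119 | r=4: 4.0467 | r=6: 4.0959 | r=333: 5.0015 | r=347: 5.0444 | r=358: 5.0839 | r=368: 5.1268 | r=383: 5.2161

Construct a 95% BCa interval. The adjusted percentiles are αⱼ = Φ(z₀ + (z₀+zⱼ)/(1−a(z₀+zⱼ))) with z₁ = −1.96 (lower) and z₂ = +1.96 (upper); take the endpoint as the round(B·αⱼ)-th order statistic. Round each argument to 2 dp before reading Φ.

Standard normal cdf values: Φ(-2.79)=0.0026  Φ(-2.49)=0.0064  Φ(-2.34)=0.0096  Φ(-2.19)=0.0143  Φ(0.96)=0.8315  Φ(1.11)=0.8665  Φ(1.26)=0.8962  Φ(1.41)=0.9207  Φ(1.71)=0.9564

(4.0959, 5.2161)

Lower: z₀ + z₁ = -0.157 + (-1.960) = -2.117; 1 − a(z₀+z₁) = 1 − (0.020)(-2.117) = 1.0423; argument = -0.157 + (-2.117)/1.0423 = -2.1880 → -2.19.
α₁ = Φ(-2.19) = 0.0143; rank = round(400 × 0.0143) = 6; θ*₍6₎ = 4.0959.
Upper: z₀ + z₂ = 1.803; 1 − a(z₀+z₂) = 0.9639; argument = 1.7134 → 1.71; α₂ = 0.9564; rank = 383; θ*₍383₎ = 5.2161.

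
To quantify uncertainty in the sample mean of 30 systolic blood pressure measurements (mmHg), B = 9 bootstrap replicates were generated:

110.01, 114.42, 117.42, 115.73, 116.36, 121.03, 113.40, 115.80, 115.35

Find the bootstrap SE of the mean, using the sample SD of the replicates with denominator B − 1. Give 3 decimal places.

SE* = 2.977

Bootstrap SE is the standard deviation of the 9 replicate means.
Mean of replicates: (110.01 + 114.42 + 117.42 + 115.73 + 116.36 + 121.03 + 113.40 + 115.80 + 115.35) / 9 = 1039.5200 / 9 = 115.5022
Sum of squared deviations: (−5.4922)² + (−1.0822)² + (+1.9178)² + (+0.2278)² + (+0.8578)² + (+5.5278)² + (−2.1022)² + (+0.2978)² + (−0.1522)² = 70.8888
Variance = 70.8888 / 8 = 8.8611
SE* = √8.8611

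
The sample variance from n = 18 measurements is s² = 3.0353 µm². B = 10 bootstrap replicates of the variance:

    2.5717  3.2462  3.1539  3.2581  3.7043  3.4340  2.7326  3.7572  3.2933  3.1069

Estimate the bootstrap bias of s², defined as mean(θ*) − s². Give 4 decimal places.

bias = +0.1905

mean(θ*) = (2.5717 + 3.2462 + 3.1539 + 3.2581 + 3.7043 + 3.4340 + 2.7326 + 3.7572 + 3.2933 + 3.1069) / 10 = 3.22582
bias = 3.22582 − 3.0353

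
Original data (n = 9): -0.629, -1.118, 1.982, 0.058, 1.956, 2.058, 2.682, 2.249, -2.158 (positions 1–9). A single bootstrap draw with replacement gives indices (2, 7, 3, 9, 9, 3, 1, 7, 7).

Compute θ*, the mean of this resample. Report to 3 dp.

Resample values: -1.118, 2.682, 1.982, -2.158, -2.158, 1.982, -0.629, 2.682, 2.682.
Mean = ((-1.118) + 2.682 + 1.982 + (-2.158) + (-2.158) + 1.982 + (-0.629) + 2.682 + 2.682) / 9 = 5.9470 / 9 = 0.661

θ* = 0.661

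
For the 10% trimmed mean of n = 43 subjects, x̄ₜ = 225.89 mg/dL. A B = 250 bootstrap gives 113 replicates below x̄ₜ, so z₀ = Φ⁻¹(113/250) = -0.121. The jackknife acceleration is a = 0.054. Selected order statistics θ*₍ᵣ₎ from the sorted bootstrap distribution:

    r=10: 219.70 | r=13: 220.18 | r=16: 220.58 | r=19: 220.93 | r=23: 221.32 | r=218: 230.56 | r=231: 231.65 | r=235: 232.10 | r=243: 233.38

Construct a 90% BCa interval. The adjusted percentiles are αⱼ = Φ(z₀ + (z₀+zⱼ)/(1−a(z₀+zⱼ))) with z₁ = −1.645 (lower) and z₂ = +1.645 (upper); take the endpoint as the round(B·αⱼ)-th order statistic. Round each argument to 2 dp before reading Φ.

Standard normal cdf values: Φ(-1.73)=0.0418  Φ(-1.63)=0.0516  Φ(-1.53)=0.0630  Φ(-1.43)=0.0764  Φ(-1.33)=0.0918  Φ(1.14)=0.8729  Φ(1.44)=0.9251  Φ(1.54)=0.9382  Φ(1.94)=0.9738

(219.70, 232.10)

Lower: z₀ + z₁ = -0.121 + (-1.645) = -1.766; 1 − a(z₀+z₁) = 1 − (0.054)(-1.766) = 1.0954; argument = -0.121 + (-1.766)/1.0954 = -1.7332 → -1.73.
α₁ = Φ(-1.73) = 0.0418; rank = round(250 × 0.0418) = 10; θ*₍10₎ = 219.70.
Upper: z₀ + z₂ = 1.524; 1 − a(z₀+z₂) = 0.9177; argument = 1.5397 → 1.54; α₂ = 0.9382; rank = 235; θ*₍235₎ = 232.10.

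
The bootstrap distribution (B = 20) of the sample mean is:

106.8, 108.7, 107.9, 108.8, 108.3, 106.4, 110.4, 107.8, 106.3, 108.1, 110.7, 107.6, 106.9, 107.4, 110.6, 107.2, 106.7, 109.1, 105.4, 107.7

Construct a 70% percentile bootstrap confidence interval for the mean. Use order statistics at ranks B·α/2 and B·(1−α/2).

Sorted replicates: 105.4, 106.3, 106.4, 106.7, 106.8, 106.9, 107.2, 107.4, 107.6, 107.7, 107.8, 107.9, 108.1, 108.3, 108.7, 108.8, 109.1, 110.4, 110.6, 110.7
α = 0.30; lower rank = 20 × 0.150 = 3; upper rank = 20 × 0.850 = 17.
The 3rd smallest replicate is 106.4; the 17th is 109.1.

(106.4, 109.1)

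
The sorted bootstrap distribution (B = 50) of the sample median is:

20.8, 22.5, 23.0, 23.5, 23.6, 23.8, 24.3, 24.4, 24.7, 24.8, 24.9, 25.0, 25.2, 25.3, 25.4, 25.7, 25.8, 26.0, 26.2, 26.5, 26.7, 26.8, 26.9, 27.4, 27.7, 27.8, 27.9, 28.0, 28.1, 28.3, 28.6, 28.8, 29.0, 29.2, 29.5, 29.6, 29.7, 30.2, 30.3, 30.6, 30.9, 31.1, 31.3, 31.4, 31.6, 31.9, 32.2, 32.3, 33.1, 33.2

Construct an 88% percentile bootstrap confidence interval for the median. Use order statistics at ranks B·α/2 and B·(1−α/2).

α = 0.12; lower rank = 50 × 0.060 = 3; upper rank = 50 × 0.940 = 47.
The 3rd smallest replicate is 23.0; the 47th is 32.2.

(23.0, 32.2)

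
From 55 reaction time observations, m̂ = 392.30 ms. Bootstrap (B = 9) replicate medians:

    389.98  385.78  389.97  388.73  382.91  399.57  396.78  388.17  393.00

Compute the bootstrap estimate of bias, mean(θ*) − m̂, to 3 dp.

mean(θ*) = (389.98 + 385.78 + 389.97 + 388.73 + 382.91 + 399.57 + 396.78 + 388.17 + 393.00) / 9 = 390.5433
bias = 390.5433 − 392.30

bias = −1.757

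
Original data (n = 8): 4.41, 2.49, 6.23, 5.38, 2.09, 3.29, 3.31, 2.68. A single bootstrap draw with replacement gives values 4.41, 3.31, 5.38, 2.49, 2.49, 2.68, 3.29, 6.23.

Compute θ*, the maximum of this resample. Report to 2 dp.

Maximum = 6.23

θ* = 6.23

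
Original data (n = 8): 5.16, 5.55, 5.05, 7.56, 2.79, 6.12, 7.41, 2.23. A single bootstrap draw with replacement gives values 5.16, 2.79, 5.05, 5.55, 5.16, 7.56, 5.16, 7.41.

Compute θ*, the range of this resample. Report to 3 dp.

θ* = 4.770

Range = 7.56 − 2.79 = 4.770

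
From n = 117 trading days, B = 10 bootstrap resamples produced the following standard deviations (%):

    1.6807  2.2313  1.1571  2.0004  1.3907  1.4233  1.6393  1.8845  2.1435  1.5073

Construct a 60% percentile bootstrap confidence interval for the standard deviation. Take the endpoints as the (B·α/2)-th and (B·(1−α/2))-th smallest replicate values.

Sorted replicates: 1.1571, 1.3907, 1.4233, 1.5073, 1.6393, 1.6807, 1.8845, 2.0004, 2.1435, 2.2313
α = 0.40; lower rank = 10 × 0.200 = 2; upper rank = 10 × 0.800 = 8.
The 2nd smallest replicate is 1.3907; the 8th is 2.0004.

(1.3907, 2.0004)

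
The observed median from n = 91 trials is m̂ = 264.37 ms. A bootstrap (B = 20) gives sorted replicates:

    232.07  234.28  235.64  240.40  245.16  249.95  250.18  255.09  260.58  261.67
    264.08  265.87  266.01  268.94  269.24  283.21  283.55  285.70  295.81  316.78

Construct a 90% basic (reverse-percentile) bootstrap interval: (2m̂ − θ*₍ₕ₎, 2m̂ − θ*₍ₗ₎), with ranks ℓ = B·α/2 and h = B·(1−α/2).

(232.93, 296.67)

Percentile endpoints at ranks 1 and 19: θ*₍1₎ = 232.07, θ*₍19₎ = 295.81.
Basic interval reflects these around m̂:
  lower = 2 × 264.37 − 295.81 = 232.93
  upper = 2 × 264.37 − 232.07 = 296.67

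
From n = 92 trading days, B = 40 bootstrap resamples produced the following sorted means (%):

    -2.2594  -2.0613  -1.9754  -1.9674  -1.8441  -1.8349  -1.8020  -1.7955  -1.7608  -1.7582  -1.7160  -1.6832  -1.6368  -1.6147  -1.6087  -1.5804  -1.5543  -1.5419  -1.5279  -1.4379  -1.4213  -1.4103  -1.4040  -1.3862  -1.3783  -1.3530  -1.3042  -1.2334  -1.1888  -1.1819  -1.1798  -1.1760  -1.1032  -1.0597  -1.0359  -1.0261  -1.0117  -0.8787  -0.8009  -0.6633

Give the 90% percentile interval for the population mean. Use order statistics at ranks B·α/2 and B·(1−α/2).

α = 0.10; lower rank = 40 × 0.050 = 2; upper rank = 40 × 0.950 = 38.
The 2nd smallest replicate is -2.0613; the 38th is -0.8787.

(-2.0613, -0.8787)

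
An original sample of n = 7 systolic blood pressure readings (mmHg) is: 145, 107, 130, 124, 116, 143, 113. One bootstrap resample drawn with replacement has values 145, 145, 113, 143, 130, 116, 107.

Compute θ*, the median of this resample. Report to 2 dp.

Sorted: 107, 113, 116, 130, 143, 145, 145
Median = middle value = 130.00

θ* = 130.00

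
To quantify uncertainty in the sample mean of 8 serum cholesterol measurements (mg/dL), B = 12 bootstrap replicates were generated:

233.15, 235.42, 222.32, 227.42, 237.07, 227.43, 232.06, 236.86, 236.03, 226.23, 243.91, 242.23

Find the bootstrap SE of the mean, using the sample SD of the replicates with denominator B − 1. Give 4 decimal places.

Bootstrap SE is the standard deviation of the 12 replicate means.
Mean of replicates: (233.15 + 235.42 + 222.32 + 227.42 + 237.07 + 227.43 + 232.06 + 236.86 + 236.03 + 226.23 + 243.91 + 242.23) / 12 = 2800.13000 / 12 = 233.34417
Sum of squared deviations: (−0.19417)² + (+2.07583)² + (−11.02417)² + (−5.92417)² + (+3.72583)² + (−5.91417)² + (−1.28417)² + (+3.51583)² + (+2.68583)² + (−7.11417)² + (+10.56583)² + (+8.88583)² = 472.26409
Variance = 472.26409 / 11 = 42.93310
SE* = √42.93310

SE* = 6.5523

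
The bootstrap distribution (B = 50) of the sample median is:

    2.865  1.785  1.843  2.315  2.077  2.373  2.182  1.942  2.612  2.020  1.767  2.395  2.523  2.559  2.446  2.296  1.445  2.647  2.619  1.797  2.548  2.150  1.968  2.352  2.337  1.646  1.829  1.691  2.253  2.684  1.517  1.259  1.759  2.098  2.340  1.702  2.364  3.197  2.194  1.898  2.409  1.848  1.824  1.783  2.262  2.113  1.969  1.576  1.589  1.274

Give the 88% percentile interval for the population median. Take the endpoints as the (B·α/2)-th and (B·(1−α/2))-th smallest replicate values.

Sorted replicates: 1.259, 1.274, 1.445, 1.517, 1.576, 1.589, 1.646, 1.691, 1.702, 1.759, 1.767, 1.783, 1.785, 1.797, 1.824, 1.829, 1.843, 1.848, 1.898, 1.942, 1.968, 1.969, 2.020, 2.077, 2.098, 2.113, 2.150, 2.182, 2.194, 2.253, 2.262, 2.296, 2.315, 2.337, 2.340, 2.352, 2.364, 2.373, 2.395, 2.409, 2.446, 2.523, 2.548, 2.559, 2.612, 2.619, 2.647, 2.684, 2.865, 3.197
α = 0.12; lower rank = 50 × 0.060 = 3; upper rank = 50 × 0.940 = 47.
The 3rd smallest replicate is 1.445; the 47th is 2.647.

(1.445, 2.647)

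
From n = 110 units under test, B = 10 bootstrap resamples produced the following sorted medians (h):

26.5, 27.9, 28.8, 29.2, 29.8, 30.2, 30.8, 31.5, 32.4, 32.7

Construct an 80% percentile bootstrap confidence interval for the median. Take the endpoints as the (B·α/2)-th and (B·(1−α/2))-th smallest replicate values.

α = 0.20; lower rank = 10 × 0.100 = 1; upper rank = 10 × 0.900 = 9.
The 1st smallest replicate is 26.5; the 9th is 32.4.

(26.5, 32.4)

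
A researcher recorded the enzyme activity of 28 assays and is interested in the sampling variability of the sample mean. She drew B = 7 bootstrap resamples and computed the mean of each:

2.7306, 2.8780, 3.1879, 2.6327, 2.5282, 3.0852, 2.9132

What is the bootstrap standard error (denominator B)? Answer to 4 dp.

SE* = 0.2202

Bootstrap SE is the standard deviation of the 7 replicate means.
Mean of replicates: (2.7306 + 2.8780 + 3.1879 + 2.6327 + 2.5282 + 3.0852 + 2.9132) / 7 = 19.95580 / 7 = 2.85083
Sum of squared deviations: (−0.12023)² + (+0.02717)² + (+0.33707)² + (−0.21813)² + (−0.32263)² + (+0.23437)² + (+0.06237)² = 0.33930
Variance = 0.33930 / 7 = 0.04847
SE* = √0.04847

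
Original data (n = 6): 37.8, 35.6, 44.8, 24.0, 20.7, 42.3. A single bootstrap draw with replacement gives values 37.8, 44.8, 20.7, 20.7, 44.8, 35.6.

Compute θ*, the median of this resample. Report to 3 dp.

θ* = 36.700

Sorted: 20.7, 20.7, 35.6, 37.8, 44.8, 44.8
Median = average of the two middle values = 36.700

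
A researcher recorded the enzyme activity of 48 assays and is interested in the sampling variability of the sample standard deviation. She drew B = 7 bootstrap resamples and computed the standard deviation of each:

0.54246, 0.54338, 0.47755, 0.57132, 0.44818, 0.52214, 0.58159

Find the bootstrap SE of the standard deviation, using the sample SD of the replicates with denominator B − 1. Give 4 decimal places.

Bootstrap SE is the standard deviation of the 7 replicate standard deviations.
Mean of replicates: (0.54246 + 0.54338 + 0.47755 + 0.57132 + 0.44818 + 0.52214 + 0.58159) / 7 = 3.686620 / 7 = 0.526660
Sum of squared deviations: (+0.015800)² + (+0.016720)² + (−0.049110)² + (+0.044660)² + (−0.078480)² + (−0.004520)² + (+0.054930)² = 0.014132
Variance = 0.014132 / 6 = 0.002355
SE* = √0.002355

SE* = 0.0485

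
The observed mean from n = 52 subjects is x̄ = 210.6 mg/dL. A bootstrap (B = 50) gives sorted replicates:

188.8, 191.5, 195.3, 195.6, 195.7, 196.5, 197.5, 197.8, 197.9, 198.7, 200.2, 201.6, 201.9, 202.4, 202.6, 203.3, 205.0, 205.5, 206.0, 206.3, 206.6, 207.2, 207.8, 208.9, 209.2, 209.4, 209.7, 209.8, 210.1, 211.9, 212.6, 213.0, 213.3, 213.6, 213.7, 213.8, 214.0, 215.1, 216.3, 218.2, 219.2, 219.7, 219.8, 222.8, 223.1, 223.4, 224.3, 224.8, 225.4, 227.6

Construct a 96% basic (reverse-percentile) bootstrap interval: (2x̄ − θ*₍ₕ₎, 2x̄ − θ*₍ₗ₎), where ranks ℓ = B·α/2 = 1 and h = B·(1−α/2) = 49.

Percentile endpoints at ranks 1 and 49: θ*₍1₎ = 188.8, θ*₍49₎ = 225.4.
Basic interval reflects these around x̄:
  lower = 2 × 210.6 − 225.4 = 195.8
  upper = 2 × 210.6 − 188.8 = 232.4

(195.8, 232.4)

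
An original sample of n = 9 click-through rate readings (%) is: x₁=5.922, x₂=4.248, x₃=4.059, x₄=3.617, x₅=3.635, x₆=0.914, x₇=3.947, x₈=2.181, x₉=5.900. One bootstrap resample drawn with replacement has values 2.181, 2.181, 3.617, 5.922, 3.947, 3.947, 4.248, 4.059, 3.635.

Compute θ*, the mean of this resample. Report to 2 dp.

Mean = (2.181 + 2.181 + 3.617 + 5.922 + 3.947 + 3.947 + 4.248 + 4.059 + 3.635) / 9 = 33.7370 / 9 = 3.75

θ* = 3.75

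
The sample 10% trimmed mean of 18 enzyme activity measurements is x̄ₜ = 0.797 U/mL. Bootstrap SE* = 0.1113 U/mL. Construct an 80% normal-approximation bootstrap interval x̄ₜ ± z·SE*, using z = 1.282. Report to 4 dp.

(0.6543, 0.9397)

Margin = 1.282 × 0.1113 = 0.14269
Interval: 0.797 ± 0.14269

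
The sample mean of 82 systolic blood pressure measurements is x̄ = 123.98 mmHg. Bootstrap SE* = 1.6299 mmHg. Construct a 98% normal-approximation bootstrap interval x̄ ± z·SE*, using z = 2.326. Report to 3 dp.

Margin = 2.326 × 1.6299 = 3.7911
Interval: 123.98 ± 3.7911

(120.189, 127.771)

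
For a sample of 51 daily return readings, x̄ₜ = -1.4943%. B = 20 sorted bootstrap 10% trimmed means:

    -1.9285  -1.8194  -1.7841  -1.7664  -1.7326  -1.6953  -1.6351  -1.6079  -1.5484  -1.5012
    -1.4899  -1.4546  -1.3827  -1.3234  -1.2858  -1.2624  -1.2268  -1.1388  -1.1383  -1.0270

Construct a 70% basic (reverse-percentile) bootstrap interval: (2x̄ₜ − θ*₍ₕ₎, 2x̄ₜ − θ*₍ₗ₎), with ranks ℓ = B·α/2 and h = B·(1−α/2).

(-1.7618, -1.2045)

Percentile endpoints at ranks 3 and 17: θ*₍3₎ = -1.7841, θ*₍17₎ = -1.2268.
Basic interval reflects these around x̄ₜ:
  lower = 2 × -1.4943 − -1.2268 = -1.7618
  upper = 2 × -1.4943 − -1.7841 = -1.2045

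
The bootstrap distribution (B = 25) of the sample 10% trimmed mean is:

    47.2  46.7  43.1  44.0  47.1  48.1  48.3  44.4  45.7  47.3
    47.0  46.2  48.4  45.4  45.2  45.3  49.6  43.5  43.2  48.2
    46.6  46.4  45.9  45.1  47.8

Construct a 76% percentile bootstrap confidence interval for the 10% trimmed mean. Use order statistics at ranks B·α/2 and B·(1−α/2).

(43.5, 48.2)

Sorted replicates: 43.1, 43.2, 43.5, 44.0, 44.4, 45.1, 45.2, 45.3, 45.4, 45.7, 45.9, 46.2, 46.4, 46.6, 46.7, 47.0, 47.1, 47.2, 47.3, 47.8, 48.1, 48.2, 48.3, 48.4, 49.6
α = 0.24; lower rank = 25 × 0.120 = 3; upper rank = 25 × 0.880 = 22.
The 3rd smallest replicate is 43.5; the 22nd is 48.2.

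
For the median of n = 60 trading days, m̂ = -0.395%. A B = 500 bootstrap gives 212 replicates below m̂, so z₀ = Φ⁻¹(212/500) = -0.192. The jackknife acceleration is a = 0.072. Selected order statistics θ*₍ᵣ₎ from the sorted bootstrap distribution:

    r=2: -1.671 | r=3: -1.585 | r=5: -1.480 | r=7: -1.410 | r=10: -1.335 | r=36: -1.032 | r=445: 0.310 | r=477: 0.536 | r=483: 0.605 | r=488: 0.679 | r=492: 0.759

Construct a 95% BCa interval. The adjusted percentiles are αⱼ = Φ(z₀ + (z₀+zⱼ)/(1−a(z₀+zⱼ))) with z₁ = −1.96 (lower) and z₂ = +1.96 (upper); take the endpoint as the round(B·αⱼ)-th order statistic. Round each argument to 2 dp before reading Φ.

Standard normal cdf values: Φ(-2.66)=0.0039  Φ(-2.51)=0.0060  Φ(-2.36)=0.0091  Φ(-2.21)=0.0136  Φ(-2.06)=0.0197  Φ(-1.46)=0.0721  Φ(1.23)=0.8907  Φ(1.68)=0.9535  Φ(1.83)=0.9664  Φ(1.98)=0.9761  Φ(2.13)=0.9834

(-1.335, 0.605)

Lower: z₀ + z₁ = -0.192 + (-1.960) = -2.152; 1 − a(z₀+z₁) = 1 − (0.072)(-2.152) = 1.1549; argument = -0.192 + (-2.152)/1.1549 = -2.0553 → -2.06.
α₁ = Φ(-2.06) = 0.0197; rank = round(500 × 0.0197) = 10; θ*₍10₎ = -1.335.
Upper: z₀ + z₂ = 1.768; 1 − a(z₀+z₂) = 0.8727; argument = 1.8339 → 1.83; α₂ = 0.9664; rank = 483; θ*₍483₎ = 0.605.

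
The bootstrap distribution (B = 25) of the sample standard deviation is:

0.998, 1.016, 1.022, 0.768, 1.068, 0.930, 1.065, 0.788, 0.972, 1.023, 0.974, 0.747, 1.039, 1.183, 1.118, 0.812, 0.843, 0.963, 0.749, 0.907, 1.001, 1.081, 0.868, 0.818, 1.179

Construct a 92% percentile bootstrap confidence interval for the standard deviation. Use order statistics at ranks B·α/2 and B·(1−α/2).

Sorted replicates: 0.747, 0.749, 0.768, 0.788, 0.812, 0.818, 0.843, 0.868, 0.907, 0.930, 0.963, 0.972, 0.974, 0.998, 1.001, 1.016, 1.022, 1.023, 1.039, 1.065, 1.068, 1.081, 1.118, 1.179, 1.183
α = 0.08; lower rank = 25 × 0.040 = 1; upper rank = 25 × 0.960 = 24.
The 1st smallest replicate is 0.747; the 24th is 1.179.

(0.747, 1.179)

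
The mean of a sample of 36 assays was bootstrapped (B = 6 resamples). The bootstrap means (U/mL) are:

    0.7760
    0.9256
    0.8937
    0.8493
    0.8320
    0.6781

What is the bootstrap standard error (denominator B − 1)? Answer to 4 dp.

Bootstrap SE is the standard deviation of the 6 replicate means.
Mean of replicates: (0.7760 + 0.9256 + 0.8937 + 0.8493 + 0.8320 + 0.6781) / 6 = 4.95470 / 6 = 0.82578
Sum of squared deviations: (−0.04978)² + (+0.09982)² + (+0.06792)² + (+0.02352)² + (+0.00622)² + (−0.14768)² = 0.03946
Variance = 0.03946 / 5 = 0.00789
SE* = √0.00789

SE* = 0.0888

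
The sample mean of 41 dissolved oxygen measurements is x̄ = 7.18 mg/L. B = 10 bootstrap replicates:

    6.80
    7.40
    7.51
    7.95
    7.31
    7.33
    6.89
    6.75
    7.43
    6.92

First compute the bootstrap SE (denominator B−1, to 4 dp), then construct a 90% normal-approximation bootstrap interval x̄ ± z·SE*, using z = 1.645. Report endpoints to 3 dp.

Mean of replicates = 7.2290; sum of squared deviations = 1.3091; SE* = √(1.3091/9) = 0.3814
Margin = 1.645 × 0.3814 = 0.6274
Interval: 7.18 ± 0.6274

(6.553, 7.807)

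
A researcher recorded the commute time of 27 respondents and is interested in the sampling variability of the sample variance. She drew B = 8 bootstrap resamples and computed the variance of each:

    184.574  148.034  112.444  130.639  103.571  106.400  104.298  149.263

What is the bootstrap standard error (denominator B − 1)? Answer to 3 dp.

SE* = 29.030

Bootstrap SE is the standard deviation of the 8 replicate variances.
Mean of replicates: (184.574 + 148.034 + 112.444 + 130.639 + 103.571 + 106.400 + 104.298 + 149.263) / 8 = 1039.2230 / 8 = 129.9029
Sum of squared deviations: (+54.6711)² + (+18.1311)² + (−17.4589)² + (+0.7361)² + (−26.3319)² + (−23.5029)² + (−25.6049)² + (+19.3601)² = 5899.2006
Variance = 5899.2006 / 7 = 842.7429
SE* = √842.7429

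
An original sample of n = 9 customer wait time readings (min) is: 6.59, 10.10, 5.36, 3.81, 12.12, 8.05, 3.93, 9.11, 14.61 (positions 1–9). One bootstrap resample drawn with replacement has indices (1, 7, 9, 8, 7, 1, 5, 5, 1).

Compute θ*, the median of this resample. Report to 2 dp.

θ* = 6.59

Resample values: 6.59, 3.93, 14.61, 9.11, 3.93, 6.59, 12.12, 12.12, 6.59.
Sorted: 3.93, 3.93, 6.59, 6.59, 6.59, 9.11, 12.12, 12.12, 14.61
Median = middle value = 6.59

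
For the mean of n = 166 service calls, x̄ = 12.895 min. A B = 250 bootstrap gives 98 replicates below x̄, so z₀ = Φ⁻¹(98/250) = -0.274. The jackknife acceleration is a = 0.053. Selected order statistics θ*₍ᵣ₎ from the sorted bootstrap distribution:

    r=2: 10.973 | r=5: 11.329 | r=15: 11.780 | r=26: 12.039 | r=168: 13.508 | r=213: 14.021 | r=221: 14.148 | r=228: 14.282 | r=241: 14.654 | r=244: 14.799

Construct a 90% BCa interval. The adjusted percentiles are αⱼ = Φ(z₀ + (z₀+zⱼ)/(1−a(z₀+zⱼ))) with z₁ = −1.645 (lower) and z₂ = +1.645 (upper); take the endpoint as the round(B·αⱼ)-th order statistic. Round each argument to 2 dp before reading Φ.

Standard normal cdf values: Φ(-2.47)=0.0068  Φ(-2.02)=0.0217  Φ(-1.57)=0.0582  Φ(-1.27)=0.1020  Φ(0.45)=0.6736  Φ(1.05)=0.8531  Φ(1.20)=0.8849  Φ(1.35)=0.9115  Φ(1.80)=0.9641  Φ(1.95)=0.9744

Lower: z₀ + z₁ = -0.274 + (-1.645) = -1.919; 1 − a(z₀+z₁) = 1 − (0.053)(-1.919) = 1.1017; argument = -0.274 + (-1.919)/1.1017 = -2.0158 → -2.02.
α₁ = Φ(-2.02) = 0.0217; rank = round(250 × 0.0217) = 5; θ*₍5₎ = 11.329.
Upper: z₀ + z₂ = 1.371; 1 − a(z₀+z₂) = 0.9273; argument = 1.2044 → 1.20; α₂ = 0.8849; rank = 221; θ*₍221₎ = 14.148.

(11.329, 14.148)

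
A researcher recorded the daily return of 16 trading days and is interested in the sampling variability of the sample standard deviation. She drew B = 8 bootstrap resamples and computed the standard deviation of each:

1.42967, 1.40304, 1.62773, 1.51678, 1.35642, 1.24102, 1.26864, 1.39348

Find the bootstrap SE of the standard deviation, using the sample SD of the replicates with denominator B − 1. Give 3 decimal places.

Bootstrap SE is the standard deviation of the 8 replicate standard deviations.
Mean of replicates: (1.42967 + 1.40304 + 1.62773 + 1.51678 + 1.35642 + 1.24102 + 1.26864 + 1.39348) / 8 = 11.236780 / 8 = 1.404597
Sum of squared deviations: (+0.025073)² + (−0.001557)² + (+0.223132)² + (+0.112183)² + (−0.048177)² + (−0.163577)² + (−0.135957)² + (−0.011117)² = 0.110691
Variance = 0.110691 / 7 = 0.015813
SE* = √0.015813

SE* = 0.126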